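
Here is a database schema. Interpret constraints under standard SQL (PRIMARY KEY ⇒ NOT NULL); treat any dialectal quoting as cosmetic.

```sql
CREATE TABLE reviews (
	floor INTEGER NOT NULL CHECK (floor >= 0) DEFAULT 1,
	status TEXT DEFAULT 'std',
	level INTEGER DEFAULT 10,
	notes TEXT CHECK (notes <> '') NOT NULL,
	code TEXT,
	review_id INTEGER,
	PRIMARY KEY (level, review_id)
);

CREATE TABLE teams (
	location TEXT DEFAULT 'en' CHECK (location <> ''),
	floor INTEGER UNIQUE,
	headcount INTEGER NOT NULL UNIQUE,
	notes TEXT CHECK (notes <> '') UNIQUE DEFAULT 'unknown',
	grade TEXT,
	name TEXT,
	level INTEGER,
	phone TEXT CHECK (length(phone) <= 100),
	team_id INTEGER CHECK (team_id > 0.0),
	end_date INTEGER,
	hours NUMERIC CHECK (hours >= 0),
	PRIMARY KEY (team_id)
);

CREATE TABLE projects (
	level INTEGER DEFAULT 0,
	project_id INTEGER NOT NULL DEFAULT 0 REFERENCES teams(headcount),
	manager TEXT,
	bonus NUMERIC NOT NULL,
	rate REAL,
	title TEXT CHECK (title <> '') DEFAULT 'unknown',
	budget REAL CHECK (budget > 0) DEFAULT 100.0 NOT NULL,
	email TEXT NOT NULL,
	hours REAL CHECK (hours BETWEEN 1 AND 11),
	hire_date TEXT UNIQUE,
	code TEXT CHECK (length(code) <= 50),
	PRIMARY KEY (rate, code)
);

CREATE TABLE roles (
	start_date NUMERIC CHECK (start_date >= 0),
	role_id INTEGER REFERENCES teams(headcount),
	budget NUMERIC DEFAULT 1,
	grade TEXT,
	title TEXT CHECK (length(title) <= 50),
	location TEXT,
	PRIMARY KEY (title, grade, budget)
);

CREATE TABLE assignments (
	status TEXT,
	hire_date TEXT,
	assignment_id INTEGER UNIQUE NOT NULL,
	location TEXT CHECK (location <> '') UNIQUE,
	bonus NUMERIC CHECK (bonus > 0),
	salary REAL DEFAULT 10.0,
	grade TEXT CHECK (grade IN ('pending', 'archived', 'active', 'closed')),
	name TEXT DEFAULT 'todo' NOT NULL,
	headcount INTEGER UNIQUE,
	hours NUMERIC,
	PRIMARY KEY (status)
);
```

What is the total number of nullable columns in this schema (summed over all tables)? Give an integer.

26

reviews: 2 nullable (status, code — PK (level, review_id) and explicit NOT NULL columns excluded).
teams: 9 nullable (location, floor, notes, grade, name, level, phone, end_date, hours — PK (team_id) and explicit NOT NULL columns excluded).
projects: 5 nullable (level, manager, title, hours, hire_date — PK (rate, code) and explicit NOT NULL columns excluded).
roles: 3 nullable (start_date, role_id, location — PK (title, grade, budget) and explicit NOT NULL columns excluded).
assignments: 7 nullable (hire_date, location, bonus, salary, grade, headcount, hours — PK (status) and explicit NOT NULL columns excluded).
Total: 2 + 9 + 5 + 3 + 7 = 26.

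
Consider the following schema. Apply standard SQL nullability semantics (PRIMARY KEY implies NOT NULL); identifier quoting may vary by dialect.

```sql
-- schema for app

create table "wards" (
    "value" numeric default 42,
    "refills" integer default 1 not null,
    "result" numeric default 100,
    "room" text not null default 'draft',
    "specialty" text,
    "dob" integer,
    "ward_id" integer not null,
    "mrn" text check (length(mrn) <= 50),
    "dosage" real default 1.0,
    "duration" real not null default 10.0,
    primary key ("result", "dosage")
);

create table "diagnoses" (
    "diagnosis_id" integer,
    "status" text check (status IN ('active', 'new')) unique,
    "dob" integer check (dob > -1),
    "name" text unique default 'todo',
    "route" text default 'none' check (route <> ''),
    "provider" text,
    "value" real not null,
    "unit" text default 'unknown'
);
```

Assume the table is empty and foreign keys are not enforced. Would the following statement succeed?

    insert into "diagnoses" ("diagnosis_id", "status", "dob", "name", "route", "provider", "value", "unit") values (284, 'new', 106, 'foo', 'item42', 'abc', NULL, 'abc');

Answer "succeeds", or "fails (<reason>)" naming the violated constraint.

fails (NOT NULL on value)

value is explicitly set to NULL, but value is declared NOT NULL.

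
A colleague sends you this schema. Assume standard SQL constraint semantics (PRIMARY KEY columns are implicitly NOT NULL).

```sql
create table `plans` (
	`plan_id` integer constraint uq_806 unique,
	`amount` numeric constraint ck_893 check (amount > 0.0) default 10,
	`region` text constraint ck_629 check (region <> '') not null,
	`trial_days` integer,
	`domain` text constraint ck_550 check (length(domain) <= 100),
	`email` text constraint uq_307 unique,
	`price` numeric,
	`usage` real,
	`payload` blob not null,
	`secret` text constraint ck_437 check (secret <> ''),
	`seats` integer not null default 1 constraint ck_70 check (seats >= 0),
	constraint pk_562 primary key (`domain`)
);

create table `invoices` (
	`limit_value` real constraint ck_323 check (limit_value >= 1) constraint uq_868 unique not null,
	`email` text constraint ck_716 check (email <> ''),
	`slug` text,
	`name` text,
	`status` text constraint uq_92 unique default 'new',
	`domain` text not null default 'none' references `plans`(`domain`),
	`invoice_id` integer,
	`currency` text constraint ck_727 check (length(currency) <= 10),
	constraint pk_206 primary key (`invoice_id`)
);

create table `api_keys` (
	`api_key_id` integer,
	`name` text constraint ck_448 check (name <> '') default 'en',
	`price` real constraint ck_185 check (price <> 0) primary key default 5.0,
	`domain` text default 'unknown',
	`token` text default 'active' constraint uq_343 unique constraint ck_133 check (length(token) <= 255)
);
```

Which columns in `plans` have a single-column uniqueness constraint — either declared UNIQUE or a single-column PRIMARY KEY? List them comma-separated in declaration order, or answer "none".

- plan_id: declared UNIQUE → unique.
- amount: no UNIQUE or single-column PK constraint.
- region: no UNIQUE or single-column PK constraint.
- trial_days: no UNIQUE or single-column PK constraint.
- domain: single-column PRIMARY KEY → unique.
- email: declared UNIQUE → unique.
- price: no UNIQUE or single-column PK constraint.
- usage: no UNIQUE or single-column PK constraint.
- payload: no UNIQUE or single-column PK constraint.
- secret: no UNIQUE or single-column PK constraint.
- seats: no UNIQUE or single-column PK constraint.

plan_id, domain, email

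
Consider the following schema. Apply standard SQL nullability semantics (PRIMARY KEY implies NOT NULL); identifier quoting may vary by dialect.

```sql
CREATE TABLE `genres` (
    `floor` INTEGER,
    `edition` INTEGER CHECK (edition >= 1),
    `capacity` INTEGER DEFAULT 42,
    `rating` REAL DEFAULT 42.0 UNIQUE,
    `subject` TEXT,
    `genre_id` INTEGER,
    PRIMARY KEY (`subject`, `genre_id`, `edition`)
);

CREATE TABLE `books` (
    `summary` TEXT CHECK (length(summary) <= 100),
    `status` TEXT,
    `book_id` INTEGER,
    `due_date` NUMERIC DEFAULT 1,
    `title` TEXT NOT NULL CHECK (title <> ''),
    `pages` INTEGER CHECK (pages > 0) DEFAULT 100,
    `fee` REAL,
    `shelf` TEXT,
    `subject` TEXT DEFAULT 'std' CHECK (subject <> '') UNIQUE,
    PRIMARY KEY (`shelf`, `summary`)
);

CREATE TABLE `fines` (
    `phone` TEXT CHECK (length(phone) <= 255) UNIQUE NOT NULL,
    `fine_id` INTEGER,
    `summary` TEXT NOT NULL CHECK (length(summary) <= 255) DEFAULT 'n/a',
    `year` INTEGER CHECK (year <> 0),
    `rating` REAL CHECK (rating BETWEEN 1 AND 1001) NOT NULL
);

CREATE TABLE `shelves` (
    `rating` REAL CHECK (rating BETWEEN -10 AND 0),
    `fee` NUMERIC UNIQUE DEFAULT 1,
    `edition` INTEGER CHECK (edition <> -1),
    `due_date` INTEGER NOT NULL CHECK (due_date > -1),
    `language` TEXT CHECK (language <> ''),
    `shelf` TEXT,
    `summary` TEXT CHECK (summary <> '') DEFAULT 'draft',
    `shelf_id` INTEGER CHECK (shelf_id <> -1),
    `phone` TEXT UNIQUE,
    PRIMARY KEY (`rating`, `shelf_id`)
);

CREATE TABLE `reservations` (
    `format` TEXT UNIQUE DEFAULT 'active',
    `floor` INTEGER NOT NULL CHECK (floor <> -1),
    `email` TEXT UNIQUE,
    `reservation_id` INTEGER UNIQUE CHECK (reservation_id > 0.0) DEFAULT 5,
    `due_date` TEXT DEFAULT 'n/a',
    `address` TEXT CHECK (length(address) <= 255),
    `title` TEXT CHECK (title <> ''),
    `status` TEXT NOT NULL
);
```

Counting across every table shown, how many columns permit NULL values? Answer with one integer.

23

genres: 3 nullable (floor, capacity, rating — PK (subject, genre_id, edition) and explicit NOT NULL columns excluded).
books: 6 nullable (status, book_id, due_date, pages, fee, subject — PK (shelf, summary) and explicit NOT NULL columns excluded).
fines: 2 nullable (fine_id, year — PK none and explicit NOT NULL columns excluded).
shelves: 6 nullable (fee, edition, language, shelf, summary, phone — PK (rating, shelf_id) and explicit NOT NULL columns excluded).
reservations: 6 nullable (format, email, reservation_id, due_date, address, title — PK none and explicit NOT NULL columns excluded).
Total: 3 + 6 + 2 + 6 + 6 = 23.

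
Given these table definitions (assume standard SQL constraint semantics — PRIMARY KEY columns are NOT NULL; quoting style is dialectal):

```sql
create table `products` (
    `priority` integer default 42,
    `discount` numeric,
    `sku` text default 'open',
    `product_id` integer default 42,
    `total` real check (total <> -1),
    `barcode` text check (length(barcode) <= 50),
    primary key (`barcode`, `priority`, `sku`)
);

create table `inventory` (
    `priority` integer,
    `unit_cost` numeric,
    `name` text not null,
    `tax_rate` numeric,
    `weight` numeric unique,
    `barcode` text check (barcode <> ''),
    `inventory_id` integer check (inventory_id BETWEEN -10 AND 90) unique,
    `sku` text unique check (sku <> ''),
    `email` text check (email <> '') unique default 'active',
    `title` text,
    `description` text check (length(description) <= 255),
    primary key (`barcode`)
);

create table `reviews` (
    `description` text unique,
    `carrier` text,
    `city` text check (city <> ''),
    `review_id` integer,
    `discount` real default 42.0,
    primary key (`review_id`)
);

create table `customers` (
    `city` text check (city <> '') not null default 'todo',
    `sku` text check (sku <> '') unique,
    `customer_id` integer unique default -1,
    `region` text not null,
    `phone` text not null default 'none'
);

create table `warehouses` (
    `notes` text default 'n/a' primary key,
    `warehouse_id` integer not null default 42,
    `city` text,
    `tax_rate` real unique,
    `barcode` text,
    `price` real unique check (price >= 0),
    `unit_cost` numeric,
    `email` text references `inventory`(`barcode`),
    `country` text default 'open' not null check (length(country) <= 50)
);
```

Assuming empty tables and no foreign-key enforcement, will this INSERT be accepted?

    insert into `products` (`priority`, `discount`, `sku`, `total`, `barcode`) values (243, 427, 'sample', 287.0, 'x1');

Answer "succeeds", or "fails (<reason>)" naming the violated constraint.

NOT NULL columns: barcode is supplied; priority is supplied; sku is supplied.
CHECK constraints: 287.0 satisfies (total <> -1); 'x1' satisfies (length(barcode) <= 50).
No constraint is violated.

succeeds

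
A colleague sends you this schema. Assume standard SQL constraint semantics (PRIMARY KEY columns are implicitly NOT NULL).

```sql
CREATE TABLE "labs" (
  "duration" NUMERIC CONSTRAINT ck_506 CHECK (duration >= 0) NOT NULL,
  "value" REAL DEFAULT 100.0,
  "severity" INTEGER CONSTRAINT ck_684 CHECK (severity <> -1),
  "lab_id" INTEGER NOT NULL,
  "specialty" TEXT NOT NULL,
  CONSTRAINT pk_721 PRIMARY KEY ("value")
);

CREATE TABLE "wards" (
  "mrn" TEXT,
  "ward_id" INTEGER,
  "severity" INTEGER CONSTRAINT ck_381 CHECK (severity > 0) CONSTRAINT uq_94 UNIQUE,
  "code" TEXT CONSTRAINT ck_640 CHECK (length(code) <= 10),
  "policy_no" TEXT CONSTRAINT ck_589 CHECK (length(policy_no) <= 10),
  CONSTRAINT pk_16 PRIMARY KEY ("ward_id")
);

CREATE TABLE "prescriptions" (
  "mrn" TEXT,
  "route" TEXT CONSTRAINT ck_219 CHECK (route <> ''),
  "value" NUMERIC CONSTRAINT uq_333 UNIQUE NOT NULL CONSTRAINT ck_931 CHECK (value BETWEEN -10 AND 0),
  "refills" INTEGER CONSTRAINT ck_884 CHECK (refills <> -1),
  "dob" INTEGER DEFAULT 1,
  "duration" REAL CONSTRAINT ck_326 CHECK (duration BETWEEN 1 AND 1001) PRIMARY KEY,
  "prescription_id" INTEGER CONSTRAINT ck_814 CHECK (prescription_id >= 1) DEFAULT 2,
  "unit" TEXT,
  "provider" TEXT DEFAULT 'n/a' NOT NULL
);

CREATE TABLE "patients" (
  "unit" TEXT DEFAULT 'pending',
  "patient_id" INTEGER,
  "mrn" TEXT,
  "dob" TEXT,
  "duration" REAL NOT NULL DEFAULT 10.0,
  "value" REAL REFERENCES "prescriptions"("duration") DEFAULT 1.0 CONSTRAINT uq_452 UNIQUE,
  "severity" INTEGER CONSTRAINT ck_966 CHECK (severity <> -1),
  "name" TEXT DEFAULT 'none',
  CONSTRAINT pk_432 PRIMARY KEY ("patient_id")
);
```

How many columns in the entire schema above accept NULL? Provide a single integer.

17

labs: 1 nullable (severity — PK (value) and explicit NOT NULL columns excluded).
wards: 4 nullable (mrn, severity, code, policy_no — PK (ward_id) and explicit NOT NULL columns excluded).
prescriptions: 6 nullable (mrn, route, refills, dob, prescription_id, unit — PK (duration) and explicit NOT NULL columns excluded).
patients: 6 nullable (unit, mrn, dob, value, severity, name — PK (patient_id) and explicit NOT NULL columns excluded).
Total: 1 + 4 + 6 + 6 = 17.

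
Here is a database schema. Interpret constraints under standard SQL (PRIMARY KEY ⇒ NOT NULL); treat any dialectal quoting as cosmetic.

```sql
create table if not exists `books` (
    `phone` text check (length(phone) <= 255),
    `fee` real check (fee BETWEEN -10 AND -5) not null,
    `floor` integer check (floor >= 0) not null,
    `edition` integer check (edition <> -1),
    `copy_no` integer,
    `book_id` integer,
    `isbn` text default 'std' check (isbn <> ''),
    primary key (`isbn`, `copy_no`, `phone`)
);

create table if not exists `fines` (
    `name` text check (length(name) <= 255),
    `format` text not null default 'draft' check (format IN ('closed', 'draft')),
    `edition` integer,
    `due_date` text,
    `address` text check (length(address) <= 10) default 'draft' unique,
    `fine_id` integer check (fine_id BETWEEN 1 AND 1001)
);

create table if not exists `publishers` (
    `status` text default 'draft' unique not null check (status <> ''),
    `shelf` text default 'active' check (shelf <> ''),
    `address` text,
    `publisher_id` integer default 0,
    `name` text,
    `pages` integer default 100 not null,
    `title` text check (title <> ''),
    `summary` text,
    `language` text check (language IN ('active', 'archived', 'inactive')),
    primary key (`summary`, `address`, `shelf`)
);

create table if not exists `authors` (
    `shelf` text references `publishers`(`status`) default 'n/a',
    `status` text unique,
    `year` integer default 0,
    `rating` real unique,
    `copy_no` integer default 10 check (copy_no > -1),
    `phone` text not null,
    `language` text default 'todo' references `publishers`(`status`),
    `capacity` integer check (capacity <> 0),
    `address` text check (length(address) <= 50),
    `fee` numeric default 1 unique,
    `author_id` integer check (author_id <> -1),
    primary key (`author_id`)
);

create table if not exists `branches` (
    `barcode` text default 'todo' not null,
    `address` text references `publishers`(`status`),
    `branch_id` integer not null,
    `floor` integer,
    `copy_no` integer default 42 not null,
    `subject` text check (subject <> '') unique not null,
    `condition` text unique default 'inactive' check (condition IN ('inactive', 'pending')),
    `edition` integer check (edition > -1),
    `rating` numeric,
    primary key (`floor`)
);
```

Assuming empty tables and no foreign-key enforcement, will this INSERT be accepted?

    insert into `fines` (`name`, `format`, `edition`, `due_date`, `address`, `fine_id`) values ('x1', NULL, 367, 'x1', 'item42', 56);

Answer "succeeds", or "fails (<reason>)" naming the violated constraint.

fails (NOT NULL on format)

format is explicitly set to NULL, but format is declared NOT NULL.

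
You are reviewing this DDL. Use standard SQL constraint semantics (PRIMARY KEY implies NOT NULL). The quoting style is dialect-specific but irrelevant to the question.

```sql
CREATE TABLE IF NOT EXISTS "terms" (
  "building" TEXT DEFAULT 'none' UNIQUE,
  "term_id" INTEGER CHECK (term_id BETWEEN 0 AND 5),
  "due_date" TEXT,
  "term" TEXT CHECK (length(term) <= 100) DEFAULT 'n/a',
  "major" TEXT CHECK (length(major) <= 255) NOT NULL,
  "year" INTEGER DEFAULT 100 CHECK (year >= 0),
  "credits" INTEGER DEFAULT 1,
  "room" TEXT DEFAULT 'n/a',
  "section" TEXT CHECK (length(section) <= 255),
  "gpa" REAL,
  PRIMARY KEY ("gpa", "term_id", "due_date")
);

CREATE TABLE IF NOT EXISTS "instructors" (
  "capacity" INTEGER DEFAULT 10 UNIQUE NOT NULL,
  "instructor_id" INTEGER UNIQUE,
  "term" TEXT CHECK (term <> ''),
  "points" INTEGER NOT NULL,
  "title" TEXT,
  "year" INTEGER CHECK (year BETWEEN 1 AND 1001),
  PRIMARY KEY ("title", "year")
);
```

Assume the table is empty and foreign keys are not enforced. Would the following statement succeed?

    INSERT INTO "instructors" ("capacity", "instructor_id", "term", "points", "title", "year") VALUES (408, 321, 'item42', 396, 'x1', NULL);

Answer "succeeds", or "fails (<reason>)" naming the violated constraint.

fails (NOT NULL on year)

year is explicitly set to NULL, but year is part of the PRIMARY KEY (implied NOT NULL).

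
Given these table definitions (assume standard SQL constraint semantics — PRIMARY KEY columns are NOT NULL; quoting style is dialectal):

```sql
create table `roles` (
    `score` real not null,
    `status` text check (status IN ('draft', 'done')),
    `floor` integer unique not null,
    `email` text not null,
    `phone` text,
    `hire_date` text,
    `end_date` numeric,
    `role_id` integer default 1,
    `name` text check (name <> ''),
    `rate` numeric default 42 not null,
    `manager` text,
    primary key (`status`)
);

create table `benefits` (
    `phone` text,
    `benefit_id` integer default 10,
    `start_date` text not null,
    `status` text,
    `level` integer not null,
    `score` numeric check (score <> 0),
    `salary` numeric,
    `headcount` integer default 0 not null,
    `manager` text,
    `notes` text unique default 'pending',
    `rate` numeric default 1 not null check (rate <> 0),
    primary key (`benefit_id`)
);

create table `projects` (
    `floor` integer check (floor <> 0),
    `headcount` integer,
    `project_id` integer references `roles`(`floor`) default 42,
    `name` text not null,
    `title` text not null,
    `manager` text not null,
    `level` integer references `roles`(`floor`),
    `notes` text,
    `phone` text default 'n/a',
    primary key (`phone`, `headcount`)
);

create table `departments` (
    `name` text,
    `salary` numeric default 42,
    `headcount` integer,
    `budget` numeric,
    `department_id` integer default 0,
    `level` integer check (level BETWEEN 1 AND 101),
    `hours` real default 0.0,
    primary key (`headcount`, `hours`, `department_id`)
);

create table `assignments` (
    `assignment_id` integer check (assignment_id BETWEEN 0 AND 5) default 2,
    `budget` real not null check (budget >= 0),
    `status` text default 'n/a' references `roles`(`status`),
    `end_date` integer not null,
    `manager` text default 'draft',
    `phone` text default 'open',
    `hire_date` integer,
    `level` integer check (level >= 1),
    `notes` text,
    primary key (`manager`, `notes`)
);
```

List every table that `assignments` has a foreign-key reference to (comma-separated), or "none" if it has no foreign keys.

roles

- status REFERENCES roles(status).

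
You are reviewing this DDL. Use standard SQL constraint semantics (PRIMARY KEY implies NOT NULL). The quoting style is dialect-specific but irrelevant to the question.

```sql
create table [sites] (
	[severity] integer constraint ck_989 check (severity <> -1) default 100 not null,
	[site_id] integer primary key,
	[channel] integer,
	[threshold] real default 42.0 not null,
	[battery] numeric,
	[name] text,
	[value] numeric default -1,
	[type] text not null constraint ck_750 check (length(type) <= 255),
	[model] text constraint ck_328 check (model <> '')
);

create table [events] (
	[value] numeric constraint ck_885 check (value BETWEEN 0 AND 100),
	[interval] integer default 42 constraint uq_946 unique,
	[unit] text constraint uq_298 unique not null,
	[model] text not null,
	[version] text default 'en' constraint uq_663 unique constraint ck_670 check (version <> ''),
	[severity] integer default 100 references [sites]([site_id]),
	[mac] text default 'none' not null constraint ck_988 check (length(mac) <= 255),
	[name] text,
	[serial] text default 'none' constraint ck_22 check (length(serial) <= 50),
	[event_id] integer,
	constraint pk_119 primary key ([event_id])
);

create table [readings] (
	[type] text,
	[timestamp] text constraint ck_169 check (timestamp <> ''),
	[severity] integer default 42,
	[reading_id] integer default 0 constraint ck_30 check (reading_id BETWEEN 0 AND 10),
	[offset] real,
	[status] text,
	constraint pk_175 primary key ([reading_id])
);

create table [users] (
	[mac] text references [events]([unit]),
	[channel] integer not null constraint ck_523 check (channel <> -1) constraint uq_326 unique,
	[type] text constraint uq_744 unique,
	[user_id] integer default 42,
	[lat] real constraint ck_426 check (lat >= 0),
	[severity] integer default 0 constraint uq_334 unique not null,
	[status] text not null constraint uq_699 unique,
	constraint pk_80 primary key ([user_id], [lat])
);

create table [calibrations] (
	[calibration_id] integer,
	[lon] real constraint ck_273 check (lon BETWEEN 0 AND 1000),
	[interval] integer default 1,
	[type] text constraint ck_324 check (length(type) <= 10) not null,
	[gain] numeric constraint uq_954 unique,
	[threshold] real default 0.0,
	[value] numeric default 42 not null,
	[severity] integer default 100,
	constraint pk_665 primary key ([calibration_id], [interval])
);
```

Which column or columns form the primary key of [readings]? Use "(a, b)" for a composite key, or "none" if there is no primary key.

reading_id

reading_id is declared PRIMARY KEY as a table-level PRIMARY KEY clause.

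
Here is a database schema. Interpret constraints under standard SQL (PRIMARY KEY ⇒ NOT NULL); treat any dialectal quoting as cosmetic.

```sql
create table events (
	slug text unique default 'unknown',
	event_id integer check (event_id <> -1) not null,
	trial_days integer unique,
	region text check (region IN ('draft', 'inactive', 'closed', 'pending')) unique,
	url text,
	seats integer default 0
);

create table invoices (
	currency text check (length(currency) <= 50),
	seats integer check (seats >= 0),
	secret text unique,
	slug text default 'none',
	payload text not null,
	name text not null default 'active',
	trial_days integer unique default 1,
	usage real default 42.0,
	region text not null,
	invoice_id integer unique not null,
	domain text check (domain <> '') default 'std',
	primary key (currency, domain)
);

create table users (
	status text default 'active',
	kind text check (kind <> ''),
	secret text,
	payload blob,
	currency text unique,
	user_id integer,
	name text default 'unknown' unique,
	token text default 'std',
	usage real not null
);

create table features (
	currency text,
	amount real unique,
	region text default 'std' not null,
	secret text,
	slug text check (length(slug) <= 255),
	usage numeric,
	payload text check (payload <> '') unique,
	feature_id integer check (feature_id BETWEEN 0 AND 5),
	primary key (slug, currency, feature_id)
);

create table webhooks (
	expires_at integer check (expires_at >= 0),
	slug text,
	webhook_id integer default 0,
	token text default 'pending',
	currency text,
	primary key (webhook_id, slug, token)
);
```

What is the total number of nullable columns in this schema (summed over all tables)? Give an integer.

24

events: 5 nullable (slug, trial_days, region, url, seats — PK none and explicit NOT NULL columns excluded).
invoices: 5 nullable (seats, secret, slug, trial_days, usage — PK (currency, domain) and explicit NOT NULL columns excluded).
users: 8 nullable (status, kind, secret, payload, currency, user_id, name, token — PK none and explicit NOT NULL columns excluded).
features: 4 nullable (amount, secret, usage, payload — PK (slug, currency, feature_id) and explicit NOT NULL columns excluded).
webhooks: 2 nullable (expires_at, currency — PK (webhook_id, slug, token) and explicit NOT NULL columns excluded).
Total: 5 + 5 + 8 + 4 + 2 = 24.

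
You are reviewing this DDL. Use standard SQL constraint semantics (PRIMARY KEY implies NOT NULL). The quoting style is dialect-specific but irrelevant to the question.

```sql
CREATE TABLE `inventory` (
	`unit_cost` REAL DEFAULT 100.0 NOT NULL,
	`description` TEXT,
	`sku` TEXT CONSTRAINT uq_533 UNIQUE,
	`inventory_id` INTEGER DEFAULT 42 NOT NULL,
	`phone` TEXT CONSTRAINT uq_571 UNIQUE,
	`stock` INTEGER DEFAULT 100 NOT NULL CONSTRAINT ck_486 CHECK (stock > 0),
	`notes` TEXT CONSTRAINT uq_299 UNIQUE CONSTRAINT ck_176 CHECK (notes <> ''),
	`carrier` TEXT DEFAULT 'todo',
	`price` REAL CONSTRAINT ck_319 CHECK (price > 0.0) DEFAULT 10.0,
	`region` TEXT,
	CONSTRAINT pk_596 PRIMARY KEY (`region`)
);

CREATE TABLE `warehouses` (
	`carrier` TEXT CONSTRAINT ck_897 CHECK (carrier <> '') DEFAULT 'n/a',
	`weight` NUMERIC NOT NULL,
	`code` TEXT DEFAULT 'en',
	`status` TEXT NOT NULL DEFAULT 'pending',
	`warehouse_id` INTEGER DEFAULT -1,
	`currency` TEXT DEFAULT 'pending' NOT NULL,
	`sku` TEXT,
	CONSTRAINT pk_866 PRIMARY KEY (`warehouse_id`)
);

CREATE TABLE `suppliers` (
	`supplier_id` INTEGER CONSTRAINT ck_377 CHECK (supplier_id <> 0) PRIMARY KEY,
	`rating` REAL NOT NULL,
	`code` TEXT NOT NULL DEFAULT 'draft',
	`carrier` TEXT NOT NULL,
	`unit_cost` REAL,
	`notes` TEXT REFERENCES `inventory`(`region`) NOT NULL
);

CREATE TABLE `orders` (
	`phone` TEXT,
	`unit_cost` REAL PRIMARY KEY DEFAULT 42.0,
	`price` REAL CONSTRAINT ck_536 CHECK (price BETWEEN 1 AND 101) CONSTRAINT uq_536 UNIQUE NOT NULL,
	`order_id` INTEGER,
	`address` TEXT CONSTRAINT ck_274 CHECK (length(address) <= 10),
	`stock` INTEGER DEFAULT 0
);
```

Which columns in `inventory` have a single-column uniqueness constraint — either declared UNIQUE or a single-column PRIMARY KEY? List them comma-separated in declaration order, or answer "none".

sku, phone, notes, region

- unit_cost: no UNIQUE or single-column PK constraint.
- description: no UNIQUE or single-column PK constraint.
- sku: declared UNIQUE → unique.
- inventory_id: no UNIQUE or single-column PK constraint.
- phone: declared UNIQUE → unique.
- stock: no UNIQUE or single-column PK constraint.
- notes: declared UNIQUE → unique.
- carrier: no UNIQUE or single-column PK constraint.
- price: no UNIQUE or single-column PK constraint.
- region: single-column PRIMARY KEY → unique.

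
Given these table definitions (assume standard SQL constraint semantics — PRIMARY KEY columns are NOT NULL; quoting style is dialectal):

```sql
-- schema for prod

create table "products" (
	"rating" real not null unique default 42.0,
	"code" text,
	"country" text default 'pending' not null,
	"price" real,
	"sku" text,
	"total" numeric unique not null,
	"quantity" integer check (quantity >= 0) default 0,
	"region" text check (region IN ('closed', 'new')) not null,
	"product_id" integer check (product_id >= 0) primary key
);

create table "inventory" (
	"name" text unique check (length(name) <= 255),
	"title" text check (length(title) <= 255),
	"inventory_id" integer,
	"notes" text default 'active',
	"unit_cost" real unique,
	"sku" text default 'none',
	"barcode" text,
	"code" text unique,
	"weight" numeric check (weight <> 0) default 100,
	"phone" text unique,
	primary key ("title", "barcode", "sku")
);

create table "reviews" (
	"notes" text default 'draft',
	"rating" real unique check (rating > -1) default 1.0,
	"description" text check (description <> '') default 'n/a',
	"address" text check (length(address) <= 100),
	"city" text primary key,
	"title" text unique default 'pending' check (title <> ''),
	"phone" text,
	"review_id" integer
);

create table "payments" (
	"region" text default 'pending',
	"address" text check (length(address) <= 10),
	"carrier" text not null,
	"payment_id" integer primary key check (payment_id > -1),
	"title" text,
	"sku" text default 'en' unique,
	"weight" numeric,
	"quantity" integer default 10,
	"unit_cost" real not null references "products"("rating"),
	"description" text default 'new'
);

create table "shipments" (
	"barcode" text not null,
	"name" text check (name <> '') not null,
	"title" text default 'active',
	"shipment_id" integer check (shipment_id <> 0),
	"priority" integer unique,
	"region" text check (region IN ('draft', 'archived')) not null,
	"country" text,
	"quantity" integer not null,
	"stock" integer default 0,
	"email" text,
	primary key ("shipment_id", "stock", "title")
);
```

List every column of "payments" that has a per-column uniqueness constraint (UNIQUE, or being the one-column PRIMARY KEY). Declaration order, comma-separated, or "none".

- region: no UNIQUE or single-column PK constraint.
- address: no UNIQUE or single-column PK constraint.
- carrier: no UNIQUE or single-column PK constraint.
- payment_id: single-column PRIMARY KEY → unique.
- title: no UNIQUE or single-column PK constraint.
- sku: declared UNIQUE → unique.
- weight: no UNIQUE or single-column PK constraint.
- quantity: no UNIQUE or single-column PK constraint.
- unit_cost: no UNIQUE or single-column PK constraint.
- description: no UNIQUE or single-column PK constraint.

payment_id, sku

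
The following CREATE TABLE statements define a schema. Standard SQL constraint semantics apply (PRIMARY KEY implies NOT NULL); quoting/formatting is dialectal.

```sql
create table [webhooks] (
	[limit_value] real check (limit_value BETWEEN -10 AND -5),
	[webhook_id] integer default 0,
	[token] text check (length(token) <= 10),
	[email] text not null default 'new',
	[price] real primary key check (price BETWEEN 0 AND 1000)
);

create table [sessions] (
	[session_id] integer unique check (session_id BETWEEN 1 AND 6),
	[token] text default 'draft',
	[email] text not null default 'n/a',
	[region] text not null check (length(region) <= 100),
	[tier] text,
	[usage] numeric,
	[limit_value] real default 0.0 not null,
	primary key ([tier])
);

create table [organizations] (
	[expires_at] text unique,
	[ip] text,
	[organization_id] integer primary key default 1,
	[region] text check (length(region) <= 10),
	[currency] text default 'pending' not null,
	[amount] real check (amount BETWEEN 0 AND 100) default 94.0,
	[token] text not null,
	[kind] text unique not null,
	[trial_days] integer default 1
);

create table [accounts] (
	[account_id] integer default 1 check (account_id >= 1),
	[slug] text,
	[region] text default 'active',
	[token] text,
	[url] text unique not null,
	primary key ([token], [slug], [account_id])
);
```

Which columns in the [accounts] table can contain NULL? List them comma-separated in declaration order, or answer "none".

region

- account_id: part of the PRIMARY KEY, which implies NOT NULL → not nullable.
- slug: part of the PRIMARY KEY, which implies NOT NULL → not nullable.
- region: DEFAULT only fills an omitted column; an explicit NULL is still allowed → nullable.
- token: part of the PRIMARY KEY, which implies NOT NULL → not nullable.
- url: declared NOT NULL → not nullable.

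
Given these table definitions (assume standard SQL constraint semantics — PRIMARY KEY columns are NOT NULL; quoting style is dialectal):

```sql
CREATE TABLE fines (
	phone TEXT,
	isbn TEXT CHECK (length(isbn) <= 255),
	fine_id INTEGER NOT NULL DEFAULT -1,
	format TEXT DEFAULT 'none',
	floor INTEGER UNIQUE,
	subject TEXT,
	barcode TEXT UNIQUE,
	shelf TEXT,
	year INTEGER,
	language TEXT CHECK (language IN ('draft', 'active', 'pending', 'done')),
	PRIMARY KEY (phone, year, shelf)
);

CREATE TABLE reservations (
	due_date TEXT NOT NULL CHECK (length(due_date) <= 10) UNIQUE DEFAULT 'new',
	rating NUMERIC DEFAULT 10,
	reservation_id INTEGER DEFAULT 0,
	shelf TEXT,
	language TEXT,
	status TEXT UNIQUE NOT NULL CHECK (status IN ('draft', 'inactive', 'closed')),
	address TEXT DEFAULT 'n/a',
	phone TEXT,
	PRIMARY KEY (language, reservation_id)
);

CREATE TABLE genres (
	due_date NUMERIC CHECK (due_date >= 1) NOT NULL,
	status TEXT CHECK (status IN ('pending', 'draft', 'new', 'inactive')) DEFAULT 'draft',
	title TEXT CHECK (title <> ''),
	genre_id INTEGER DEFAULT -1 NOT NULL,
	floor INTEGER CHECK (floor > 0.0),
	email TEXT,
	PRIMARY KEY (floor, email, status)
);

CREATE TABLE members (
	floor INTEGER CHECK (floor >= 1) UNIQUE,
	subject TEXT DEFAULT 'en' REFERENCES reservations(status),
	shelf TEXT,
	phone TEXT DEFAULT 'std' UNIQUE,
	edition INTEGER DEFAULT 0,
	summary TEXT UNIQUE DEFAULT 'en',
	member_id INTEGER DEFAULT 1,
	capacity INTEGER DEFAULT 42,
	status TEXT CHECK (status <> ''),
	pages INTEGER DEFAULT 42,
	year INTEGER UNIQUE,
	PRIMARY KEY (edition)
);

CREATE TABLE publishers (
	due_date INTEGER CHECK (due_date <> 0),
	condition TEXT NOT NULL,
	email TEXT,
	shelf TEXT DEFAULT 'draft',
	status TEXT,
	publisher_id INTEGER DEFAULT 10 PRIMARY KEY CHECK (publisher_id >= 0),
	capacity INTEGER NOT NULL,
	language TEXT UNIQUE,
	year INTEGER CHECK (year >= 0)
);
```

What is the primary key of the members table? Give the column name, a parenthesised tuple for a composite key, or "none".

edition

edition is declared PRIMARY KEY as a table-level PRIMARY KEY clause.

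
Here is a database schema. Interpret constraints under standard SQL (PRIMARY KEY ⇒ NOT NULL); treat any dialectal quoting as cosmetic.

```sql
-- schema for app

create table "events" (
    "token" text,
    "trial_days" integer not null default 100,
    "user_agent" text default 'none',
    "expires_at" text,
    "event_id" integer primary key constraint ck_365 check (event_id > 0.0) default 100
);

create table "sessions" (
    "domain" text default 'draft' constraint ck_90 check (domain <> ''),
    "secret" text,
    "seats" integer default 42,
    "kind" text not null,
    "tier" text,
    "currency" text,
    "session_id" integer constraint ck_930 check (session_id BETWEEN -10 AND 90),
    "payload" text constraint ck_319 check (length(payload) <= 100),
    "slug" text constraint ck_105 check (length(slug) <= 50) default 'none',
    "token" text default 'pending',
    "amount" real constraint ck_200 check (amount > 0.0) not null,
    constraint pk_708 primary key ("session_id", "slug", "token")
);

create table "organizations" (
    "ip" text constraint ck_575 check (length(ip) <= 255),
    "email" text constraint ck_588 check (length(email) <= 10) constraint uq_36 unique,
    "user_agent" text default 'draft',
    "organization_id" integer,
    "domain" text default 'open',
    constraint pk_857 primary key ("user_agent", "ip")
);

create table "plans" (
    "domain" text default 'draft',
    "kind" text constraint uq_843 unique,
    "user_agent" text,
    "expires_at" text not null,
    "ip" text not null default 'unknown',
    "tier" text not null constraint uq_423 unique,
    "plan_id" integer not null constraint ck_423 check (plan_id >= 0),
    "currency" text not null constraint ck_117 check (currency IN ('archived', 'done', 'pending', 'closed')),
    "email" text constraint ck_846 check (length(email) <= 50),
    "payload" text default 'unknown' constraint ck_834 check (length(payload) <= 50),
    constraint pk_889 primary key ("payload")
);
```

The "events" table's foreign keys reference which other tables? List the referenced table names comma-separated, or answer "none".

none

No column in events has a REFERENCES clause.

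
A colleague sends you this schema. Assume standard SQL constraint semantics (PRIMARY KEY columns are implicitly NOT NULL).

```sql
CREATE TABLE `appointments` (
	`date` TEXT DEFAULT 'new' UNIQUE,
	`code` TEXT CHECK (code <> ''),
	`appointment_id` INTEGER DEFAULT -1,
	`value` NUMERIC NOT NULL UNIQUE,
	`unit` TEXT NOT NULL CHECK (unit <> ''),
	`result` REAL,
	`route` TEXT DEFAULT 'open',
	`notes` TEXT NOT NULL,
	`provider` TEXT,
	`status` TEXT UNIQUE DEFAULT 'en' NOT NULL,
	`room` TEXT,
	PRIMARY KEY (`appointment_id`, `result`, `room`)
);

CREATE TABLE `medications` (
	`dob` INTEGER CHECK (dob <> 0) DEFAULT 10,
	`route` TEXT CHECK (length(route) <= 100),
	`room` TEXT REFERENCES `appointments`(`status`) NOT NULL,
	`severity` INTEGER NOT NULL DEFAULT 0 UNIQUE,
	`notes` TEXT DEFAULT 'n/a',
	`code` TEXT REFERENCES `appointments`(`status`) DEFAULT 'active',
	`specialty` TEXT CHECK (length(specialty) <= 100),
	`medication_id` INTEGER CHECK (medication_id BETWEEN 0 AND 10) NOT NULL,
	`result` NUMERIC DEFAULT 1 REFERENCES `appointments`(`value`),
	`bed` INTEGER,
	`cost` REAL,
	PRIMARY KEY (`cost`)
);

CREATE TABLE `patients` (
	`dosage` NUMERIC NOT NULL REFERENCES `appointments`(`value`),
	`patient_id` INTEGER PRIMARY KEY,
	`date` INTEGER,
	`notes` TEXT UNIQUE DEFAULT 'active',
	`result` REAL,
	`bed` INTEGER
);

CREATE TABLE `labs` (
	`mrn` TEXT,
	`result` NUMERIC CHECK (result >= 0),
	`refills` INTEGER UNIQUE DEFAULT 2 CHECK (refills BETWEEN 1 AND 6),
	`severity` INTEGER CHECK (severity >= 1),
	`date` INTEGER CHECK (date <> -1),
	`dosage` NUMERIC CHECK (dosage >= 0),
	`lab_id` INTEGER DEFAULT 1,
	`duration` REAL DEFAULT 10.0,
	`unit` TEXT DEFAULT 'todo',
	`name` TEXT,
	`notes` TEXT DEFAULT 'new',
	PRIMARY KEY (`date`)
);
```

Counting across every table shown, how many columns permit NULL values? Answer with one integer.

appointments: 4 nullable (date, code, route, provider — PK (appointment_id, result, room) and explicit NOT NULL columns excluded).
medications: 7 nullable (dob, route, notes, code, specialty, result, bed — PK (cost) and explicit NOT NULL columns excluded).
patients: 4 nullable (date, notes, result, bed — PK (patient_id) and explicit NOT NULL columns excluded).
labs: 10 nullable (mrn, result, refills, severity, dosage, lab_id, duration, unit, name, notes — PK (date) and explicit NOT NULL columns excluded).
Total: 4 + 7 + 4 + 10 = 25.

25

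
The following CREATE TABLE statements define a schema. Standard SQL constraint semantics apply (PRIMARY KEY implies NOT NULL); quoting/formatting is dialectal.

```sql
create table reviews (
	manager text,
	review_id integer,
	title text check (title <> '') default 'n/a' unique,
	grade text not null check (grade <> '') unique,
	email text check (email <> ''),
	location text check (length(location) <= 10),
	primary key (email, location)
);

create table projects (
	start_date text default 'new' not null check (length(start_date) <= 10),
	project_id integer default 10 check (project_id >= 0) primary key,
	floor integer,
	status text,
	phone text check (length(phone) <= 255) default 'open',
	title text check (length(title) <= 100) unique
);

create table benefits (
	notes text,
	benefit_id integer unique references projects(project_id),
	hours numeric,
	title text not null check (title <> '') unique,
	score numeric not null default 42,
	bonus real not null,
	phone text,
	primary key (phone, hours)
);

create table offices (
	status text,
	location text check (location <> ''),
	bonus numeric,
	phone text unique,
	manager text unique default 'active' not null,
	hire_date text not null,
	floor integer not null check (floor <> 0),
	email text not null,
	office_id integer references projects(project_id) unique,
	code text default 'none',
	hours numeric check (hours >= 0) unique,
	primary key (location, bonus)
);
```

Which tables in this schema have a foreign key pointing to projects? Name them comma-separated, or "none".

- benefits.benefit_id references projects(project_id).
- offices.office_id references projects(project_id).

benefits, offices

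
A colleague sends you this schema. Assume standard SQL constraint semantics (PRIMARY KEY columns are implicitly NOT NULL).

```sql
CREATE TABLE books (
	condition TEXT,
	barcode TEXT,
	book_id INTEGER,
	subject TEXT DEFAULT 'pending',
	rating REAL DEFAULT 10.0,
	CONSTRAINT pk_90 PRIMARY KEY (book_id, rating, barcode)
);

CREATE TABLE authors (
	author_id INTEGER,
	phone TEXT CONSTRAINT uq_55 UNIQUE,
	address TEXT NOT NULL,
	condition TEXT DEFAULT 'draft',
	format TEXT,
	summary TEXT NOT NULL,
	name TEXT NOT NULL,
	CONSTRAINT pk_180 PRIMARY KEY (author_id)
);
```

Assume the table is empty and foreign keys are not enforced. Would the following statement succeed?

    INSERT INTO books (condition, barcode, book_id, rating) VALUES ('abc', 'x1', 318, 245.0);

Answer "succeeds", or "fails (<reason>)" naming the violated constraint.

NOT NULL columns: barcode is supplied; book_id is supplied; rating is supplied.
No constraint is violated.

succeeds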